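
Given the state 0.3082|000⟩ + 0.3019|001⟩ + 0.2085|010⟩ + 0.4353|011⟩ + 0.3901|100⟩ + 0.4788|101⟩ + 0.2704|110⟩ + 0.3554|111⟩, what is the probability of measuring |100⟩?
0.1522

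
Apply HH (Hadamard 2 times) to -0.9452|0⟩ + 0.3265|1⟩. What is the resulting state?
-0.9452|0⟩ + 0.3265|1⟩

H² = I, so an even number of Hadamards cancels: H^2 = I and the state is unchanged.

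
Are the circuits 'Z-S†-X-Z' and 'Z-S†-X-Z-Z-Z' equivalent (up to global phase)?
Yes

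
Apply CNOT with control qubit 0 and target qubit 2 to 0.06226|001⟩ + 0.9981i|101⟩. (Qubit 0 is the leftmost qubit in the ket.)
0.06226|001⟩ + 0.9981i|100⟩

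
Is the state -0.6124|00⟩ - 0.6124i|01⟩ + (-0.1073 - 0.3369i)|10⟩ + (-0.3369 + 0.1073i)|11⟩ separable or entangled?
Entangled

Writing the state as a|00⟩ + b|01⟩ + c|10⟩ + d|11⟩, it is a product state iff ad − bc = 0.
Here (a, b, c, d) = (-0.6124, -0.6124i, (-0.1073 - 0.3369i), (-0.3369 + 0.1073i)): ad − bc = (-0.6124)(-0.3369 + 0.1073i) − (-0.6124i)(-0.1073 - 0.3369i) = (0.4126 - 0.1314i) ≠ 0, so the state is entangled.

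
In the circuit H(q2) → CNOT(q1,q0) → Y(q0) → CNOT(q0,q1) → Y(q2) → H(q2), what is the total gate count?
6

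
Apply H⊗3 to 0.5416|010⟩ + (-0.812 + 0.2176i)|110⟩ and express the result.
(-0.0956 + 0.07693i)|000⟩ + (-0.0956 + 0.07693i)|001⟩ + (0.0956 - 0.07693i)|010⟩ + (0.0956 - 0.07693i)|011⟩ + (0.4786 - 0.07693i)|100⟩ + (0.4786 - 0.07693i)|101⟩ + (-0.4786 + 0.07693i)|110⟩ + (-0.4786 + 0.07693i)|111⟩

H⊗3 gives amp(|y⟩) = (1/2√2) Σ_x (−1)^(x·y) amp(|x⟩), where x·y is the number of positions in which both x and y have a 1.
|000⟩: (0.5416 + (-0.812 + 0.2176i))/(2√2) = (-0.0956 + 0.07693i)
|001⟩: (0.5416 + (-0.812 + 0.2176i))/(2√2) = (-0.0956 + 0.07693i)
|010⟩: (-0.5416 - (-0.812 + 0.2176i))/(2√2) = (0.0956 - 0.07693i)
|011⟩: (-0.5416 - (-0.812 + 0.2176i))/(2√2) = (0.0956 - 0.07693i)
|100⟩: (0.5416 - (-0.812 + 0.2176i))/(2√2) = (0.4786 - 0.07693i)
|101⟩: (0.5416 - (-0.812 + 0.2176i))/(2√2) = (0.4786 - 0.07693i)
|110⟩: (-0.5416 + (-0.812 + 0.2176i))/(2√2) = (-0.4786 + 0.07693i)
|111⟩: (-0.5416 + (-0.812 + 0.2176i))/(2√2) = (-0.4786 + 0.07693i)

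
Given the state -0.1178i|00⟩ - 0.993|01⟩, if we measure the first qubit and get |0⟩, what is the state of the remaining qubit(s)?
-0.1178i|0⟩ - 0.993|1⟩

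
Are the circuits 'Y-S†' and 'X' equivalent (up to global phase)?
No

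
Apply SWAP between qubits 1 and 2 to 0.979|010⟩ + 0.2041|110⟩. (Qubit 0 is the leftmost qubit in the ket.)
0.979|001⟩ + 0.2041|101⟩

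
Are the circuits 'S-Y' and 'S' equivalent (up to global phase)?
No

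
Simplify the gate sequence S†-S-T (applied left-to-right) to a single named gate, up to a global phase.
T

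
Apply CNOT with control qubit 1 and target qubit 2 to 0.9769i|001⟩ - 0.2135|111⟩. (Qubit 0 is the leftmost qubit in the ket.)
0.9769i|001⟩ - 0.2135|110⟩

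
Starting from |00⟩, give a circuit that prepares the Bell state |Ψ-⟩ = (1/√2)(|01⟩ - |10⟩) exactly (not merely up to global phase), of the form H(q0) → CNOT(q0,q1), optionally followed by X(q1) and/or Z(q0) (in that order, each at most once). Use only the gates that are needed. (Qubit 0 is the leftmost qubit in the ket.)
H(q0) → CNOT(q0,q1) → X(q1) → Z(q0)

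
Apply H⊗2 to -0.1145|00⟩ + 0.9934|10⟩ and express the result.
0.4395|00⟩ + 0.4395|01⟩ - 0.554|10⟩ - 0.554|11⟩

H⊗2 gives amp(|y⟩) = (1/2) Σ_x (−1)^(x·y) amp(|x⟩), where x·y is the number of positions in which both x and y have a 1.
|00⟩: (-0.1145 + 0.9934)/2 = 0.4395
|01⟩: (-0.1145 + 0.9934)/2 = 0.4395
|10⟩: (-0.1145 - 0.9934)/2 = -0.554
|11⟩: (-0.1145 - 0.9934)/2 = -0.554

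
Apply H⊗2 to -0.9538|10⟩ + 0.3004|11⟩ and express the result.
-0.3267|00⟩ - 0.6271|01⟩ + 0.3267|10⟩ + 0.6271|11⟩

H⊗2 gives amp(|y⟩) = (1/2) Σ_x (−1)^(x·y) amp(|x⟩), where x·y is the number of positions in which both x and y have a 1.
|00⟩: (-0.9538 + 0.3004)/2 = -0.3267
|01⟩: (-0.9538 - 0.3004)/2 = -0.6271
|10⟩: (0.9538 - 0.3004)/2 = 0.3267
|11⟩: (0.9538 + 0.3004)/2 = 0.6271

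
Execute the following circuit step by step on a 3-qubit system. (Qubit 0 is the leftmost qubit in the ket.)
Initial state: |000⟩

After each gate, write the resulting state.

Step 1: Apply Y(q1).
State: i|010⟩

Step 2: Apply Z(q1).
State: -i|010⟩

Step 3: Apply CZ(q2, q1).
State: -i|010⟩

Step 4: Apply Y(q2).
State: |011⟩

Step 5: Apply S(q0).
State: |011⟩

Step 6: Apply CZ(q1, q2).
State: -|011⟩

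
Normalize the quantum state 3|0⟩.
|0⟩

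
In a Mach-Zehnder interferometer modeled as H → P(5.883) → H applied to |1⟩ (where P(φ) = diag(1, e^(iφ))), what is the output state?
(0.03951 + 0.1948i)|0⟩ + (0.9605 - 0.1948i)|1⟩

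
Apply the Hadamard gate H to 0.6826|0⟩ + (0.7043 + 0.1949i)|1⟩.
(0.9807 + 0.1378i)|0⟩ + (-0.01534 - 0.1378i)|1⟩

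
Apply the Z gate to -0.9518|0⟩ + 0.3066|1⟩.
-0.9518|0⟩ - 0.3066|1⟩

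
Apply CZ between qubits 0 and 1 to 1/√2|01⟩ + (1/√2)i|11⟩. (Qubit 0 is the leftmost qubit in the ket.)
1/√2|01⟩ - (1/√2)i|11⟩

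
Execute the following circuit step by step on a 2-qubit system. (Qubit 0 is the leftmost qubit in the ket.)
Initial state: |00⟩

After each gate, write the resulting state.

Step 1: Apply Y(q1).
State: i|01⟩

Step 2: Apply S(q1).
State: -|01⟩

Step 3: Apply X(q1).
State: -|00⟩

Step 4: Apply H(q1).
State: -1/√2|00⟩ - 1/√2|01⟩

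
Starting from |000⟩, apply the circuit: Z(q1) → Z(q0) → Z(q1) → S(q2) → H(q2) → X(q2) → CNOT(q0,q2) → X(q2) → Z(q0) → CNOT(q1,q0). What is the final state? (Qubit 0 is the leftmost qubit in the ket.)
1/√2|000⟩ + 1/√2|001⟩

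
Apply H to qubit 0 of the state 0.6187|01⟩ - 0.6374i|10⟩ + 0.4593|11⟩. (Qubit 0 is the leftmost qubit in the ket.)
-0.4507i|00⟩ + 0.7623|01⟩ + 0.4507i|10⟩ + 0.1127|11⟩

H on qubit 0 mixes each pair of kets that differ only in qubit 0: amplitudes (a, b) of (|…0…⟩, |…1…⟩) become ((a + b)/√2, (a − b)/√2). Kets absent from the input have amplitude 0.
(|00⟩, |10⟩): (a, b) = (0, -0.6374i) → (-0.4507i, 0.4507i)
(|01⟩, |11⟩): (a, b) = (0.6187, 0.4593) → (0.7623, 0.1127)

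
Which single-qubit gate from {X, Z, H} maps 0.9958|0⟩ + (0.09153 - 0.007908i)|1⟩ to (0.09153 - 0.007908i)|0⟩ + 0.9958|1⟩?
X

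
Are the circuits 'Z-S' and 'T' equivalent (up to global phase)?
No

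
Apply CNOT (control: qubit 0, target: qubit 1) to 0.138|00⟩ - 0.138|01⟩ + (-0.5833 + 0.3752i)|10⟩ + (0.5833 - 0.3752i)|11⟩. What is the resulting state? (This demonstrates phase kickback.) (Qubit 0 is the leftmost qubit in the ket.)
0.138|00⟩ - 0.138|01⟩ + (0.5833 - 0.3752i)|10⟩ + (-0.5833 + 0.3752i)|11⟩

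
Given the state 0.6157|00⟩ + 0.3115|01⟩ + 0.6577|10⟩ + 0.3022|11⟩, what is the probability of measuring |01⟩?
0.09703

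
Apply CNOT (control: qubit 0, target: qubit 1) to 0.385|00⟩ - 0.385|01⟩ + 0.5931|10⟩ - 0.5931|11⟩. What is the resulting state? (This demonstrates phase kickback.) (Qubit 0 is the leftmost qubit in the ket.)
0.385|00⟩ - 0.385|01⟩ - 0.5931|10⟩ + 0.5931|11⟩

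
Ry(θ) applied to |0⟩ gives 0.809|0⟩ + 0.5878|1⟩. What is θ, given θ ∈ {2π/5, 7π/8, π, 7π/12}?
2π/5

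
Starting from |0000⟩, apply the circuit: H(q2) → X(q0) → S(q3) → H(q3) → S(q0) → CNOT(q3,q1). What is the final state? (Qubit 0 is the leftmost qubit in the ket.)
(1/2)i|1000⟩ + (1/2)i|1010⟩ + (1/2)i|1101⟩ + (1/2)i|1111⟩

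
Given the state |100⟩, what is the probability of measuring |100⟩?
1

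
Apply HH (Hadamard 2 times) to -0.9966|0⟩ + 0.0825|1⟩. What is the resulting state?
-0.9966|0⟩ + 0.0825|1⟩

H² = I, so an even number of Hadamards cancels: H^2 = I and the state is unchanged.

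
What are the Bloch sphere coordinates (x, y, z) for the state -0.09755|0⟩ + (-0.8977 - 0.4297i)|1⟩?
(0.1751, 0.08383, -0.981)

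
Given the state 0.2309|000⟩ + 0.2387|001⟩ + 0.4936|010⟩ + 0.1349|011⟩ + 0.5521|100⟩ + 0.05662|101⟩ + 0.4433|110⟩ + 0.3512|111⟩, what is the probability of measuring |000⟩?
0.05331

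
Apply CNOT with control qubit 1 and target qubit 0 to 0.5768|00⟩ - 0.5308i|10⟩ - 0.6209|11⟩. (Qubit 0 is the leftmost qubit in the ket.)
0.5768|00⟩ - 0.6209|01⟩ - 0.5308i|10⟩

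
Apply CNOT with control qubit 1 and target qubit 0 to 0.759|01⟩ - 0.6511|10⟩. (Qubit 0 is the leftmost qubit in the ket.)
-0.6511|10⟩ + 0.759|11⟩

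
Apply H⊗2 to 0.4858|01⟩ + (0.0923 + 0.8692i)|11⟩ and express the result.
(0.2891 + 0.4346i)|00⟩ + (-0.2891 - 0.4346i)|01⟩ + (0.1968 - 0.4346i)|10⟩ + (-0.1968 + 0.4346i)|11⟩

H⊗2 gives amp(|y⟩) = (1/2) Σ_x (−1)^(x·y) amp(|x⟩), where x·y is the number of positions in which both x and y have a 1.
|00⟩: (0.4858 + (0.0923 + 0.8692i))/2 = (0.2891 + 0.4346i)
|01⟩: (-0.4858 - (0.0923 + 0.8692i))/2 = (-0.2891 - 0.4346i)
|10⟩: (0.4858 - (0.0923 + 0.8692i))/2 = (0.1968 - 0.4346i)
|11⟩: (-0.4858 + (0.0923 + 0.8692i))/2 = (-0.1968 + 0.4346i)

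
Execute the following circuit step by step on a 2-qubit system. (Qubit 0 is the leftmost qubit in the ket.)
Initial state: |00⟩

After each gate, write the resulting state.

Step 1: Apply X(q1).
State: |01⟩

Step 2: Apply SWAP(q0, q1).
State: |10⟩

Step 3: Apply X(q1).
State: |11⟩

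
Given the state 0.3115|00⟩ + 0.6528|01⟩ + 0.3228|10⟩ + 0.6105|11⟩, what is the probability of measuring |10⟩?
0.1042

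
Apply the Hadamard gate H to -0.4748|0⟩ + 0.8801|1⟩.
0.2866|0⟩ - 0.9581|1⟩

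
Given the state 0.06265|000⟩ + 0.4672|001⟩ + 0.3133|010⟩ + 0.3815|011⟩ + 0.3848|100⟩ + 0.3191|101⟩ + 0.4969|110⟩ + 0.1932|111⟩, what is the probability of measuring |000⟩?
0.003925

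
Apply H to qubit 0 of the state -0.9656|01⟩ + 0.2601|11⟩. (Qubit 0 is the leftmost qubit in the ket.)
-0.4989|01⟩ - 0.8667|11⟩

H on qubit 0 mixes each pair of kets that differ only in qubit 0: amplitudes (a, b) of (|…0…⟩, |…1…⟩) become ((a + b)/√2, (a − b)/√2). Kets absent from the input have amplitude 0.
(|01⟩, |11⟩): (a, b) = (-0.9656, 0.2601) → (-0.4989, -0.8667)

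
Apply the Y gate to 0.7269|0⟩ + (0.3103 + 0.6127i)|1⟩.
(0.6127 - 0.3103i)|0⟩ + 0.7269i|1⟩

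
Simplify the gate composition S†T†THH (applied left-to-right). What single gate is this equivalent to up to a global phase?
S†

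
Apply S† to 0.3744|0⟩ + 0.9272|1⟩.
0.3744|0⟩ - 0.9272i|1⟩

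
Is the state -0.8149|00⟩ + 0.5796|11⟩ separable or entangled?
Entangled

Writing the state as a|00⟩ + b|01⟩ + c|10⟩ + d|11⟩, it is a product state iff ad − bc = 0.
Here (a, b, c, d) = (-0.8149, 0, 0, 0.5796): ad − bc = (-0.8149)(0.5796) − (0)(0) = -0.4723 ≠ 0, so the state is entangled.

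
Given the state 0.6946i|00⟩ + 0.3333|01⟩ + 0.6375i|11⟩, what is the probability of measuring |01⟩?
0.1111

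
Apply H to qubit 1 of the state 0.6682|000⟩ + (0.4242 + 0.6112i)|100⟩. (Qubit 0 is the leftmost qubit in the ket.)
0.4725|000⟩ + 0.4725|010⟩ + (0.3 + 0.4322i)|100⟩ + (0.3 + 0.4322i)|110⟩

H on qubit 1 mixes each pair of kets that differ only in qubit 1: amplitudes (a, b) of (|…0…⟩, |…1…⟩) become ((a + b)/√2, (a − b)/√2). Kets absent from the input have amplitude 0.
(|000⟩, |010⟩): (a, b) = (0.6682, 0) → (0.4725, 0.4725)
(|100⟩, |110⟩): (a, b) = ((0.4242 + 0.6112i), 0) → ((0.3 + 0.4322i), (0.3 + 0.4322i))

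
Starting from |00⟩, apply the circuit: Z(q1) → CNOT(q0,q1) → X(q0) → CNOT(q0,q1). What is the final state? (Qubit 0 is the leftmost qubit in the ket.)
|11⟩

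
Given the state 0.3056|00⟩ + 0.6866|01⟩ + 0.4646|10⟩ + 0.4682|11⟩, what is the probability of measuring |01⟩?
0.4714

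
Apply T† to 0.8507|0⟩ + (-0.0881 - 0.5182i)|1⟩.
0.8507|0⟩ + (-0.4287 - 0.3041i)|1⟩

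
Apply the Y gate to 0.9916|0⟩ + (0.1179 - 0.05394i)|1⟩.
(-0.05394 - 0.1179i)|0⟩ + 0.9916i|1⟩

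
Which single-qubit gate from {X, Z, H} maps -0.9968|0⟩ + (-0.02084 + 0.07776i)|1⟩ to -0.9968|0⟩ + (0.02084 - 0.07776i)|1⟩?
Z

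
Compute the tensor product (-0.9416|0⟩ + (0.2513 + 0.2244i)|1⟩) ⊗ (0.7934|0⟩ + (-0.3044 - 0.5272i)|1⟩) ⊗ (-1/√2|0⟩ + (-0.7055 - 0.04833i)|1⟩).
0.5283|000⟩ + (0.5271 + 0.03611i)|001⟩ + (-0.2027 - 0.351i)|010⟩ + (-0.1782 - 0.3641i)|011⟩ + (-0.141 - 0.1259i)|100⟩ + (-0.1321 - 0.1352i)|101⟩ + (-0.02956 + 0.142i)|110⟩ + (-0.0392 + 0.1396i)|111⟩

amp(|b₁b₂…⟩) = product of the factor amplitudes for bits b₁, b₂, …; only kets whose every factor amplitude is nonzero survive.
|000⟩: (-0.9416)(0.7934)(-1/√2) = 0.5283
|001⟩: (-0.9416)(0.7934)(-0.7055 - 0.04833i) = (0.5271 + 0.03611i)
|010⟩: (-0.9416)(-0.3044 - 0.5272i)(-1/√2) = (-0.2027 - 0.351i)
|011⟩: (-0.9416)(-0.3044 - 0.5272i)(-0.7055 - 0.04833i) = (-0.1782 - 0.3641i)
|100⟩: (0.2513 + 0.2244i)(0.7934)(-1/√2) = (-0.141 - 0.1259i)
|101⟩: (0.2513 + 0.2244i)(0.7934)(-0.7055 - 0.04833i) = (-0.1321 - 0.1352i)
|110⟩: (0.2513 + 0.2244i)(-0.3044 - 0.5272i)(-1/√2) = (-0.02956 + 0.142i)
|111⟩: (0.2513 + 0.2244i)(-0.3044 - 0.5272i)(-0.7055 - 0.04833i) = (-0.0392 + 0.1396i)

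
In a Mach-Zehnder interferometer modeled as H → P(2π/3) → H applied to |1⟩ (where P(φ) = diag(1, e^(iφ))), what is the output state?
(0.75 - 0.433i)|0⟩ + (0.25 + 0.433i)|1⟩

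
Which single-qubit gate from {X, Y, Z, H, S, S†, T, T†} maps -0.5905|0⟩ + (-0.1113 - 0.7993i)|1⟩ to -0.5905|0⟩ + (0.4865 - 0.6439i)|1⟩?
T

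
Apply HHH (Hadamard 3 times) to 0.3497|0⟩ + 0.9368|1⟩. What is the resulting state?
0.9097|0⟩ - 0.4151|1⟩

H² = I, so H^3 = H: a single Hadamard. With (a, b) = (0.3497, 0.9368), H gives ((a + b)/√2, (a − b)/√2) = (0.9097, -0.4151).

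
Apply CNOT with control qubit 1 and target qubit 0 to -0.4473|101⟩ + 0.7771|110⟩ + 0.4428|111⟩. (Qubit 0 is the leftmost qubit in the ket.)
0.7771|010⟩ + 0.4428|011⟩ - 0.4473|101⟩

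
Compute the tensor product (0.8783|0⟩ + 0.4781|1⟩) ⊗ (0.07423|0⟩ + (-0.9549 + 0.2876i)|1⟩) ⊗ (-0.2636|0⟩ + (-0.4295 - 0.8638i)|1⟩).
-0.01719|000⟩ + (-0.028 - 0.05632i)|001⟩ + (0.2211 - 0.06659i)|010⟩ + (0.5784 + 0.616i)|011⟩ - 0.009355|100⟩ + (-0.01524 - 0.03066i)|101⟩ + (0.1203 - 0.03625i)|110⟩ + (0.3149 + 0.3353i)|111⟩

amp(|b₁b₂…⟩) = product of the factor amplitudes for bits b₁, b₂, …; only kets whose every factor amplitude is nonzero survive.
|000⟩: (0.8783)(0.07423)(-0.2636) = -0.01719
|001⟩: (0.8783)(0.07423)(-0.4295 - 0.8638i) = (-0.028 - 0.05632i)
|010⟩: (0.8783)(-0.9549 + 0.2876i)(-0.2636) = (0.2211 - 0.06659i)
|011⟩: (0.8783)(-0.9549 + 0.2876i)(-0.4295 - 0.8638i) = (0.5784 + 0.616i)
|100⟩: (0.4781)(0.07423)(-0.2636) = -0.009355
|101⟩: (0.4781)(0.07423)(-0.4295 - 0.8638i) = (-0.01524 - 0.03066i)
|110⟩: (0.4781)(-0.9549 + 0.2876i)(-0.2636) = (0.1203 - 0.03625i)
|111⟩: (0.4781)(-0.9549 + 0.2876i)(-0.4295 - 0.8638i) = (0.3149 + 0.3353i)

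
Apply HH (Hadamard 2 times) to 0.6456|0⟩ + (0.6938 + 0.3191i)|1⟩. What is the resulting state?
0.6456|0⟩ + (0.6938 + 0.3191i)|1⟩

H² = I, so an even number of Hadamards cancels: H^2 = I and the state is unchanged.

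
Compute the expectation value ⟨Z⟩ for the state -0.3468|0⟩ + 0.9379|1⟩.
-0.7594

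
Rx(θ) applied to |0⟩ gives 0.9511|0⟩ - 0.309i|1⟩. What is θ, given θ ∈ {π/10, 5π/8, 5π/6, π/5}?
π/5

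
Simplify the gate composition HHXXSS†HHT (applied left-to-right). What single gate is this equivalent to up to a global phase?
T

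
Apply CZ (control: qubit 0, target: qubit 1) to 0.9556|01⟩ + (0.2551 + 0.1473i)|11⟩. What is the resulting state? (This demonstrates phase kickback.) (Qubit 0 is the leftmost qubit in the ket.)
0.9556|01⟩ + (-0.2551 - 0.1473i)|11⟩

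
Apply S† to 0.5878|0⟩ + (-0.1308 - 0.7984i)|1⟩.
0.5878|0⟩ + (-0.7984 + 0.1308i)|1⟩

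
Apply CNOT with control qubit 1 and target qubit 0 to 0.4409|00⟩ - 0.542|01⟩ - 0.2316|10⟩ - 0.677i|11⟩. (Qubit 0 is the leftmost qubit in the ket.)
0.4409|00⟩ - 0.677i|01⟩ - 0.2316|10⟩ - 0.542|11⟩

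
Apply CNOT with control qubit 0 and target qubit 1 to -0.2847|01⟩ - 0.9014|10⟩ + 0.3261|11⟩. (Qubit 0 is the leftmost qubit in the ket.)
-0.2847|01⟩ + 0.3261|10⟩ - 0.9014|11⟩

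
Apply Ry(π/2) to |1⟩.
-1/√2|0⟩ + 1/√2|1⟩

Ry(π/2) = [[cos(θ/2), −sin(θ/2)], [sin(θ/2), cos(θ/2)]]; θ = π/2, cos(θ/2) ≈ 0.707107, sin(θ/2) ≈ 0.707107.
With a = amp(|0⟩) = 0 and b = amp(|1⟩) = 1:
new amp(|0⟩) = (0.707107)·a + (-0.707107)·b = -1/√2
new amp(|1⟩) = (0.707107)·a + (0.707107)·b = 1/√2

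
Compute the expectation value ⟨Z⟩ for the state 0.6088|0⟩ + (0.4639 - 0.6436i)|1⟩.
-0.2588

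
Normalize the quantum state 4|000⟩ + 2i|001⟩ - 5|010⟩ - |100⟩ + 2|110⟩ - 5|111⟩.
0.4619|000⟩ + 0.2309i|001⟩ - 1/√3|010⟩ - 0.1155|100⟩ + 0.2309|110⟩ - 1/√3|111⟩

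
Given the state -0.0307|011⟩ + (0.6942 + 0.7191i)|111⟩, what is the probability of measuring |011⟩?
0.0009425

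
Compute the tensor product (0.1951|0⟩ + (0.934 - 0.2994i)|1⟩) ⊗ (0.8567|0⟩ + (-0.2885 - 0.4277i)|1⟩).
0.1671|00⟩ + (-0.05629 - 0.08344i)|01⟩ + (0.8002 - 0.2565i)|10⟩ + (-0.3975 - 0.3131i)|11⟩

amp(|b₁b₂…⟩) = product of the factor amplitudes for bits b₁, b₂, …; only kets whose every factor amplitude is nonzero survive.
|00⟩: (0.1951)(0.8567) = 0.1671
|01⟩: (0.1951)(-0.2885 - 0.4277i) = (-0.05629 - 0.08344i)
|10⟩: (0.934 - 0.2994i)(0.8567) = (0.8002 - 0.2565i)
|11⟩: (0.934 - 0.2994i)(-0.2885 - 0.4277i) = (-0.3975 - 0.3131i)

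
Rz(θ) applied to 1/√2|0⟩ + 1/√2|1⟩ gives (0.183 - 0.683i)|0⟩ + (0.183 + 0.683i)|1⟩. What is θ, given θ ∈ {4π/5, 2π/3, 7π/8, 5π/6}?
5π/6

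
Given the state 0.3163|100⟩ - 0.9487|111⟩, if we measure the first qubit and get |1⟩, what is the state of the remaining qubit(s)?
0.3163|00⟩ - 0.9487|11⟩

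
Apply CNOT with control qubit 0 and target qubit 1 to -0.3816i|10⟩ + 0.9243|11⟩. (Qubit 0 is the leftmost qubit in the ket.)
0.9243|10⟩ - 0.3816i|11⟩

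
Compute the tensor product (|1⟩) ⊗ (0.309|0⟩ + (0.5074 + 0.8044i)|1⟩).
0.309|10⟩ + (0.5074 + 0.8044i)|11⟩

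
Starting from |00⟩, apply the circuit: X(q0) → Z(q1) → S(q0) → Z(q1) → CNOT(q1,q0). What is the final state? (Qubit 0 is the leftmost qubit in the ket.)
i|10⟩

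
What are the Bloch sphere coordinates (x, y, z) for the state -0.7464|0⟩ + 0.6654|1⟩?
(-0.9933, 0, 0.1144)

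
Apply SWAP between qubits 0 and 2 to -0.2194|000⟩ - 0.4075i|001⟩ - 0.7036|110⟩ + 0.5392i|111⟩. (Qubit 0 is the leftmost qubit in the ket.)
-0.2194|000⟩ - 0.7036|011⟩ - 0.4075i|100⟩ + 0.5392i|111⟩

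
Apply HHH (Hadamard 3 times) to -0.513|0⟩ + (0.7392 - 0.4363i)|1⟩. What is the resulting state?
(0.1599 - 0.3085i)|0⟩ + (-0.8854 + 0.3085i)|1⟩

H² = I, so H^3 = H: a single Hadamard. With (a, b) = (-0.513, (0.7392 - 0.4363i)), H gives ((a + b)/√2, (a − b)/√2) = ((0.1599 - 0.3085i), (-0.8854 + 0.3085i)).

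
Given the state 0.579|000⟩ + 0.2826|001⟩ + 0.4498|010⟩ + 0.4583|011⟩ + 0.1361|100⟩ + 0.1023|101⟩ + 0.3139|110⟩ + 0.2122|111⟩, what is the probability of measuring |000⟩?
0.3352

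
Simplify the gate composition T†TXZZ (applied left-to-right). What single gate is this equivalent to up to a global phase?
X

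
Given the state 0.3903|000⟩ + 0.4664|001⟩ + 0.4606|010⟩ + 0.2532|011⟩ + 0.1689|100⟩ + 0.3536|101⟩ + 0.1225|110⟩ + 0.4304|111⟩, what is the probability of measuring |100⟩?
0.02853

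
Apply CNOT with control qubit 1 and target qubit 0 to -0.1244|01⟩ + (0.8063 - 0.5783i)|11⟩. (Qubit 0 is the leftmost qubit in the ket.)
(0.8063 - 0.5783i)|01⟩ - 0.1244|11⟩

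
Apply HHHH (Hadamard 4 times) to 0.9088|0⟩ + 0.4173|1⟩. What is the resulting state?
0.9088|0⟩ + 0.4173|1⟩

H² = I, so an even number of Hadamards cancels: H^4 = I and the state is unchanged.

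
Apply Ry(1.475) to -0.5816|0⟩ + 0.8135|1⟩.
-0.9775|0⟩ + 0.211|1⟩

Ry(1.475) = [[cos(θ/2), −sin(θ/2)], [sin(θ/2), cos(θ/2)]]; θ = 1.475, cos(θ/2) ≈ 0.740152, sin(θ/2) ≈ 0.67244.
With a = amp(|0⟩) = -0.5816 and b = amp(|1⟩) = 0.8135:
new amp(|0⟩) = (0.740152)·a + (-0.67244)·b = -0.9775
new amp(|1⟩) = (0.67244)·a + (0.740152)·b = 0.211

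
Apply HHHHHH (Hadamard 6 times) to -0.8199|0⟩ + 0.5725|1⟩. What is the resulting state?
-0.8199|0⟩ + 0.5725|1⟩

H² = I, so an even number of Hadamards cancels: H^6 = I and the state is unchanged.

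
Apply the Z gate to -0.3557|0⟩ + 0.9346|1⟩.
-0.3557|0⟩ - 0.9346|1⟩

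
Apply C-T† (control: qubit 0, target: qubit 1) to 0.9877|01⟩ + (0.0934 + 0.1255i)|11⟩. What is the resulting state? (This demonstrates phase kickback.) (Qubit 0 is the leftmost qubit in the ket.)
0.9877|01⟩ + (0.1548 + 0.0227i)|11⟩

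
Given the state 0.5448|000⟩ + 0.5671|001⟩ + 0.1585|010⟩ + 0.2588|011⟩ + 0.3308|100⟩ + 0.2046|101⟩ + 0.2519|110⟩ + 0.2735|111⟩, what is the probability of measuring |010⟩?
0.02512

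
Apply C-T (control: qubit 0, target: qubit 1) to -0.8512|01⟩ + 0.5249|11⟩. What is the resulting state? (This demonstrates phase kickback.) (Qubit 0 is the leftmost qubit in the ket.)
-0.8512|01⟩ + (0.3712 + 0.3712i)|11⟩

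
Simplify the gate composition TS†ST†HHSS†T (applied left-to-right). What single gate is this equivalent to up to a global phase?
T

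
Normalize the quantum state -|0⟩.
-|0⟩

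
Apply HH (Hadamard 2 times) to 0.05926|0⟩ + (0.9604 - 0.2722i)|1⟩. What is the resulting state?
0.05926|0⟩ + (0.9604 - 0.2722i)|1⟩

H² = I, so an even number of Hadamards cancels: H^2 = I and the state is unchanged.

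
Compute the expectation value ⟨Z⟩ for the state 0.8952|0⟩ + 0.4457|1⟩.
0.6027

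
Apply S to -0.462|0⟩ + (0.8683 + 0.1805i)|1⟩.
-0.462|0⟩ + (-0.1805 + 0.8683i)|1⟩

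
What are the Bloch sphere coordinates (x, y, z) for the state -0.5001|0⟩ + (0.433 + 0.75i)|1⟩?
(-0.4331, -0.7502, -0.4999)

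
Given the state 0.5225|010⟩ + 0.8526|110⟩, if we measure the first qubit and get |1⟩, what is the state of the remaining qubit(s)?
|10⟩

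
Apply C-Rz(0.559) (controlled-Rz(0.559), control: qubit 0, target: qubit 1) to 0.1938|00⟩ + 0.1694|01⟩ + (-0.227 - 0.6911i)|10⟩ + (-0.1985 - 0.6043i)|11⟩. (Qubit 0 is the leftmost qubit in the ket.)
0.1938|00⟩ + 0.1694|01⟩ + (-0.4088 - 0.6017i)|10⟩ + (-0.02409 - 0.6356i)|11⟩

C-Rz(0.559) leaves the control-|0⟩ kets |00⟩, |01⟩ unchanged and applies Rz(0.559) to qubit 1 on the control-|1⟩ pair (|10⟩, |11⟩).
Rz(0.559) = [[e^(−iθ/2), 0], [0, e^(iθ/2)]] with e^(±iθ/2) = cos(θ/2) ± i·sin(θ/2); θ = 0.559, cos(θ/2) ≈ 0.961193, sin(θ/2) ≈ 0.275875.
With a = amp(|10⟩) = (-0.227 - 0.6911i) and b = amp(|11⟩) = (-0.1985 - 0.6043i):
new amp(|10⟩) = (0.961193 - 0.275875i)·a = (-0.4088 - 0.6017i)
new amp(|11⟩) = (0.961193 + 0.275875i)·b = (-0.02409 - 0.6356i)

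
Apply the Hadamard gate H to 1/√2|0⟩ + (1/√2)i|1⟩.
(1/2 + (1/2)i)|0⟩ + (1/2 - (1/2)i)|1⟩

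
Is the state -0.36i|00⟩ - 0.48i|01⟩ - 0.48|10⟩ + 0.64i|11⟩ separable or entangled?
Entangled

Writing the state as a|00⟩ + b|01⟩ + c|10⟩ + d|11⟩, it is a product state iff ad − bc = 0.
Here (a, b, c, d) = (-0.36i, -0.48i, -0.48, 0.64i): ad − bc = (-0.36i)(0.64i) − (-0.48i)(-0.48) = (0.2304 - 0.2304i) ≠ 0, so the state is entangled.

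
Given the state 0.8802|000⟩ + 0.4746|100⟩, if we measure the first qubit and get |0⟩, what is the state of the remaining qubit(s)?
|00⟩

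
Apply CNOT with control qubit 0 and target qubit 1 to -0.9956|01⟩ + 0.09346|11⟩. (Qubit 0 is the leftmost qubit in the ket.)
-0.9956|01⟩ + 0.09346|10⟩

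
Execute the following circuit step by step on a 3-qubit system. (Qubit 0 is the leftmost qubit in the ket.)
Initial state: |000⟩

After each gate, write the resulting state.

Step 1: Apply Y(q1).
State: i|010⟩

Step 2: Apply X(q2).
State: i|011⟩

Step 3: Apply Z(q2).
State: -i|011⟩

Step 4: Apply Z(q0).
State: -i|011⟩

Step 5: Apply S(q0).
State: -i|011⟩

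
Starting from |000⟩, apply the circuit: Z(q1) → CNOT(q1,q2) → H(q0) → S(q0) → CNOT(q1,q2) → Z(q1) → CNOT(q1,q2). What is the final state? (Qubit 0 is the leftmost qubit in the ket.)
1/√2|000⟩ + (1/√2)i|100⟩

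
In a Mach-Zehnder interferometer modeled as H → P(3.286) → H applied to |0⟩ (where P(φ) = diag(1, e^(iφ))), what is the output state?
(0.005204 - 0.07195i)|0⟩ + (0.9948 + 0.07195i)|1⟩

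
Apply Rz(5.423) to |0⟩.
(-0.9089 - 0.417i)|0⟩

Rz(5.423) = [[e^(−iθ/2), 0], [0, e^(iθ/2)]] with e^(±iθ/2) = cos(θ/2) ± i·sin(θ/2); θ = 5.423, cos(θ/2) ≈ -0.908927, sin(θ/2) ≈ 0.416955.
With a = amp(|0⟩) = 1 and b = amp(|1⟩) = 0:
new amp(|0⟩) = (-0.908927 - 0.416955i)·a = (-0.9089 - 0.417i)
new amp(|1⟩) = (-0.908927 + 0.416955i)·b = 0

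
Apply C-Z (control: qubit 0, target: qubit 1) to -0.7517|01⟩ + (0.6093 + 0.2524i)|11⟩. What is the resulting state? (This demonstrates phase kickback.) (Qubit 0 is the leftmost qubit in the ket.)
-0.7517|01⟩ + (-0.6093 - 0.2524i)|11⟩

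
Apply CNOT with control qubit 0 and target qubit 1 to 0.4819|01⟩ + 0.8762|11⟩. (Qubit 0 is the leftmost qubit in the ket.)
0.4819|01⟩ + 0.8762|10⟩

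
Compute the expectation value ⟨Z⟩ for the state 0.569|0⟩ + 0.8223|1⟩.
-0.3524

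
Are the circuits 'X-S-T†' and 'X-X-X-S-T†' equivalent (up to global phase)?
Yes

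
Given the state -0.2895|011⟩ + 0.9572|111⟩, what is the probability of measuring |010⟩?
0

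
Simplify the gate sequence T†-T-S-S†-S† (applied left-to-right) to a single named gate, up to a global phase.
S†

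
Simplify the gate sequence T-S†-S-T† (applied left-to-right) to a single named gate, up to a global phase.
I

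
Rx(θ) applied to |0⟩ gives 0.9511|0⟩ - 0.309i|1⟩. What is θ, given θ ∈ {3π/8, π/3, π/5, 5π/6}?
π/5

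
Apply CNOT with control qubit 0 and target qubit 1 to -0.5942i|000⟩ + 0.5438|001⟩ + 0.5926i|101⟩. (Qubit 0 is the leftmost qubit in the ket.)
-0.5942i|000⟩ + 0.5438|001⟩ + 0.5926i|111⟩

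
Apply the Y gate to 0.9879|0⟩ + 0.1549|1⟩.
-0.1549i|0⟩ + 0.9879i|1⟩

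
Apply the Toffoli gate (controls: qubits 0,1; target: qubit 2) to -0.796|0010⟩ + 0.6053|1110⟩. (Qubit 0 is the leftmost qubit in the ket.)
-0.796|0010⟩ + 0.6053|1100⟩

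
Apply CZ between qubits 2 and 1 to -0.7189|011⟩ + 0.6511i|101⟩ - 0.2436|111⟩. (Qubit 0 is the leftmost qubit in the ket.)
0.7189|011⟩ + 0.6511i|101⟩ + 0.2436|111⟩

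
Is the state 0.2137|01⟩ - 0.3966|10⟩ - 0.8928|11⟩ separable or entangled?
Entangled

Writing the state as a|00⟩ + b|01⟩ + c|10⟩ + d|11⟩, it is a product state iff ad − bc = 0.
Here (a, b, c, d) = (0, 0.2137, -0.3966, -0.8928): ad − bc = (0)(-0.8928) − (0.2137)(-0.3966) = 0.08475 ≠ 0, so the state is entangled.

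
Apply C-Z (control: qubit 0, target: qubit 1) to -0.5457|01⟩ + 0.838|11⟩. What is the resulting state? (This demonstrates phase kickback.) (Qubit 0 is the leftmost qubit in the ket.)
-0.5457|01⟩ - 0.838|11⟩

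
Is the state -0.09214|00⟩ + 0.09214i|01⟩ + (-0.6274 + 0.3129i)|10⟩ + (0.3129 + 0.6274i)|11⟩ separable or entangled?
Separable

Writing the state as a|00⟩ + b|01⟩ + c|10⟩ + d|11⟩, it is a product state iff ad − bc = 0.
Here (a, b, c, d) = (-0.09214, 0.09214i, (-0.6274 + 0.3129i), (0.3129 + 0.6274i)): ad − bc = (-0.09214)(0.3129 + 0.6274i) − (0.09214i)(-0.6274 + 0.3129i) = 0, so the state is separable.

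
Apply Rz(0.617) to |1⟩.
(0.9528 + 0.3036i)|1⟩

Rz(0.617) = [[e^(−iθ/2), 0], [0, e^(iθ/2)]] with e^(±iθ/2) = cos(θ/2) ± i·sin(θ/2); θ = 0.617, cos(θ/2) ≈ 0.95279, sin(θ/2) ≈ 0.30363.
With a = amp(|0⟩) = 0 and b = amp(|1⟩) = 1:
new amp(|0⟩) = (0.95279 - 0.30363i)·a = 0
new amp(|1⟩) = (0.95279 + 0.30363i)·b = (0.9528 + 0.3036i)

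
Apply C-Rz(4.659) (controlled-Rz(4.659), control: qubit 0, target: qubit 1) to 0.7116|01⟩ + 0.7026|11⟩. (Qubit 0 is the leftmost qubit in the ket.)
0.7116|01⟩ + (-0.4834 + 0.5099i)|11⟩

C-Rz(4.659) leaves the control-|0⟩ kets |00⟩, |01⟩ unchanged and applies Rz(4.659) to qubit 1 on the control-|1⟩ pair (|10⟩, |11⟩).
Rz(4.659) = [[e^(−iθ/2), 0], [0, e^(iθ/2)]] with e^(±iθ/2) = cos(θ/2) ± i·sin(θ/2); θ = 4.659, cos(θ/2) ≈ -0.687981, sin(θ/2) ≈ 0.725728.
With a = amp(|10⟩) = 0 and b = amp(|11⟩) = 0.7026:
new amp(|10⟩) = (-0.687981 - 0.725728i)·a = 0
new amp(|11⟩) = (-0.687981 + 0.725728i)·b = (-0.4834 + 0.5099i)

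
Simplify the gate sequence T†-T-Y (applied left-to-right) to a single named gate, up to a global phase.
Y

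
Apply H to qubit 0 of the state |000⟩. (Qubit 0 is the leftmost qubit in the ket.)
1/√2|000⟩ + 1/√2|100⟩

H on qubit 0 mixes each pair of kets that differ only in qubit 0: amplitudes (a, b) of (|…0…⟩, |…1…⟩) become ((a + b)/√2, (a − b)/√2). Kets absent from the input have amplitude 0.
(|000⟩, |100⟩): (a, b) = (1, 0) → (1/√2, 1/√2)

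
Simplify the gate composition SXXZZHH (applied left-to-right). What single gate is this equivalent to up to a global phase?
S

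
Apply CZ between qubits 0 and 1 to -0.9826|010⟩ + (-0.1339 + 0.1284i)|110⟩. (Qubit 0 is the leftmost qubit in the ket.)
-0.9826|010⟩ + (0.1339 - 0.1284i)|110⟩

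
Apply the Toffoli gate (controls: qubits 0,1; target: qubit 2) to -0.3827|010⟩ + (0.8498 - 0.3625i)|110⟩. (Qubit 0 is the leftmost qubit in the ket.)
-0.3827|010⟩ + (0.8498 - 0.3625i)|111⟩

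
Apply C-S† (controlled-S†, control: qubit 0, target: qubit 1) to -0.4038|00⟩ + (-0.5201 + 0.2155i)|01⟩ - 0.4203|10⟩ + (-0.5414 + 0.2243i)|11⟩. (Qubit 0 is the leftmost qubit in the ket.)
-0.4038|00⟩ + (-0.5201 + 0.2155i)|01⟩ - 0.4203|10⟩ + (0.2243 + 0.5414i)|11⟩

C-S† leaves the control-|0⟩ kets |00⟩, |01⟩ unchanged and applies S† to qubit 1 on the control-|1⟩ pair (|10⟩, |11⟩).
S† = [[1, 0], [0, -i]].
With a = amp(|10⟩) = -0.4203 and b = amp(|11⟩) = (-0.5414 + 0.2243i):
new amp(|10⟩) = (1)·a = -0.4203
new amp(|11⟩) = (-i)·b = (0.2243 + 0.5414i)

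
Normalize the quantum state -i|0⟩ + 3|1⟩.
-0.3162i|0⟩ + 0.9487|1⟩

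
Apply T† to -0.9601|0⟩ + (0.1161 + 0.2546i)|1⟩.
-0.9601|0⟩ + (0.2621 + 0.09793i)|1⟩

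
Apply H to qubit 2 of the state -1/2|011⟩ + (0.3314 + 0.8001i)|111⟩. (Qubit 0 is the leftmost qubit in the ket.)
-1/√8|010⟩ + 1/√8|011⟩ + (0.2343 + 0.5658i)|110⟩ + (-0.2343 - 0.5658i)|111⟩

H on qubit 2 mixes each pair of kets that differ only in qubit 2: amplitudes (a, b) of (|…0…⟩, |…1…⟩) become ((a + b)/√2, (a − b)/√2). Kets absent from the input have amplitude 0.
(|010⟩, |011⟩): (a, b) = (0, -1/2) → (-1/√8, 1/√8)
(|110⟩, |111⟩): (a, b) = (0, (0.3314 + 0.8001i)) → ((0.2343 + 0.5658i), (-0.2343 - 0.5658i))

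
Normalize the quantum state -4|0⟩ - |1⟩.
-0.9701|0⟩ - 0.2425|1⟩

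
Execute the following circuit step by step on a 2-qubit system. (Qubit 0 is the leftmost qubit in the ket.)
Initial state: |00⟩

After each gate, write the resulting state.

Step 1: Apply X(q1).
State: |01⟩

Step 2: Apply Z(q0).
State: |01⟩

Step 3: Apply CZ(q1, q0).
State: |01⟩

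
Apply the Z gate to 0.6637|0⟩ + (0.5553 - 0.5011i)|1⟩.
0.6637|0⟩ + (-0.5553 + 0.5011i)|1⟩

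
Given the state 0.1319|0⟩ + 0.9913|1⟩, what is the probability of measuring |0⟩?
0.0174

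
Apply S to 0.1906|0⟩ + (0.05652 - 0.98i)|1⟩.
0.1906|0⟩ + (0.98 + 0.05652i)|1⟩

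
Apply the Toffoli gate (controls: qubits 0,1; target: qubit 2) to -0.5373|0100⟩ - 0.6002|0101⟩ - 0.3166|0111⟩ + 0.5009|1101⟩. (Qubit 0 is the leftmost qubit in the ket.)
-0.5373|0100⟩ - 0.6002|0101⟩ - 0.3166|0111⟩ + 0.5009|1111⟩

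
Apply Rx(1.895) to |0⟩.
0.5837|0⟩ - 0.812i|1⟩

Rx(1.895) = [[cos(θ/2), −i·sin(θ/2)], [−i·sin(θ/2), cos(θ/2)]]; θ = 1.895, cos(θ/2) ≈ 0.583715, sin(θ/2) ≈ 0.811959.
With a = amp(|0⟩) = 1 and b = amp(|1⟩) = 0:
new amp(|0⟩) = (0.583715)·a + (-0.811959i)·b = 0.5837
new amp(|1⟩) = (-0.811959i)·a + (0.583715)·b = -0.812i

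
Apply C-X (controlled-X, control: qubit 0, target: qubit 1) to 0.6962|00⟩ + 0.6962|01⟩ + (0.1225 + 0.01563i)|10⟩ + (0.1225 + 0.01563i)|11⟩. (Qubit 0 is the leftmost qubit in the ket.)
0.6962|00⟩ + 0.6962|01⟩ + (0.1225 + 0.01563i)|10⟩ + (0.1225 + 0.01563i)|11⟩

C-X leaves the control-|0⟩ kets |00⟩, |01⟩ unchanged and applies X to qubit 1 on the control-|1⟩ pair (|10⟩, |11⟩).
X = [[0, 1], [1, 0]].
With a = amp(|10⟩) = (0.1225 + 0.01563i) and b = amp(|11⟩) = (0.1225 + 0.01563i):
new amp(|10⟩) = (1)·b = (0.1225 + 0.01563i)
new amp(|11⟩) = (1)·a = (0.1225 + 0.01563i)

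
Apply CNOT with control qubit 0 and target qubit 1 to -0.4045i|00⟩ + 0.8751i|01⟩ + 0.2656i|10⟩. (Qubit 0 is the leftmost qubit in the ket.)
-0.4045i|00⟩ + 0.8751i|01⟩ + 0.2656i|11⟩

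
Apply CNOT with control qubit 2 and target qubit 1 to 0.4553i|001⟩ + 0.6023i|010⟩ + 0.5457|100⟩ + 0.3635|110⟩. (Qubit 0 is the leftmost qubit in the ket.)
0.6023i|010⟩ + 0.4553i|011⟩ + 0.5457|100⟩ + 0.3635|110⟩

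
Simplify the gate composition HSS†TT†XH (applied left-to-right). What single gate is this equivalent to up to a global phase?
Z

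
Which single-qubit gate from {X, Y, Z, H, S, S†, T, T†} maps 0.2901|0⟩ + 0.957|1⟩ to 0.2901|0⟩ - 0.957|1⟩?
Z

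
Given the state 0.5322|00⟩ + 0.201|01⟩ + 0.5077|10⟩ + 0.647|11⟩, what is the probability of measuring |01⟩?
0.0404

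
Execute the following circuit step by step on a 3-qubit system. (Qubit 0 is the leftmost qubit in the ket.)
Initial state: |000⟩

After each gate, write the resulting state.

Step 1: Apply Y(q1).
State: i|010⟩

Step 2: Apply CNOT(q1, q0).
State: i|110⟩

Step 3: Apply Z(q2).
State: i|110⟩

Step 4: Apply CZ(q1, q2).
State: i|110⟩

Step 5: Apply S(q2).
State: i|110⟩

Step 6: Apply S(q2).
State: i|110⟩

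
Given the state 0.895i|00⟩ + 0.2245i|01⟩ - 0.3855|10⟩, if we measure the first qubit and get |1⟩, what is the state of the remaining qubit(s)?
-|0⟩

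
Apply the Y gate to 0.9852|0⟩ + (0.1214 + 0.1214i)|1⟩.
(0.1214 - 0.1214i)|0⟩ + 0.9852i|1⟩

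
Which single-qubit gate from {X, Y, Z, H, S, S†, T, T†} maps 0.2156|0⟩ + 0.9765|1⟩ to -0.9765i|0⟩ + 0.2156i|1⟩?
Y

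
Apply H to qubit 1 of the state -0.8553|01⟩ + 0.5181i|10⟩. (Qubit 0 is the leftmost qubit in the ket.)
-0.6048|00⟩ + 0.6048|01⟩ + 0.3664i|10⟩ + 0.3664i|11⟩

H on qubit 1 mixes each pair of kets that differ only in qubit 1: amplitudes (a, b) of (|…0…⟩, |…1…⟩) become ((a + b)/√2, (a − b)/√2). Kets absent from the input have amplitude 0.
(|00⟩, |01⟩): (a, b) = (0, -0.8553) → (-0.6048, 0.6048)
(|10⟩, |11⟩): (a, b) = (0.5181i, 0) → (0.3664i, 0.3664i)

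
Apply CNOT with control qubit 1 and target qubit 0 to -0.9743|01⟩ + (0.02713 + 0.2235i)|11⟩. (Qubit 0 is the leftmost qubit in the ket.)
(0.02713 + 0.2235i)|01⟩ - 0.9743|11⟩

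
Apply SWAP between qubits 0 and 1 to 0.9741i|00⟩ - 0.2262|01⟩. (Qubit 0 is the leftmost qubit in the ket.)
0.9741i|00⟩ - 0.2262|10⟩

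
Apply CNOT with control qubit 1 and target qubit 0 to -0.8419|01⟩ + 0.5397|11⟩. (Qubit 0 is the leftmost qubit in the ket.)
0.5397|01⟩ - 0.8419|11⟩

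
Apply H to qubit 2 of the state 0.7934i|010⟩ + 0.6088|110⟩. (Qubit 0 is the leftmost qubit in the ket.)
0.561i|010⟩ + 0.561i|011⟩ + 0.4305|110⟩ + 0.4305|111⟩

H on qubit 2 mixes each pair of kets that differ only in qubit 2: amplitudes (a, b) of (|…0…⟩, |…1…⟩) become ((a + b)/√2, (a − b)/√2). Kets absent from the input have amplitude 0.
(|010⟩, |011⟩): (a, b) = (0.7934i, 0) → (0.561i, 0.561i)
(|110⟩, |111⟩): (a, b) = (0.6088, 0) → (0.4305, 0.4305)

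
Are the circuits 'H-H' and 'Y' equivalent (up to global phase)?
No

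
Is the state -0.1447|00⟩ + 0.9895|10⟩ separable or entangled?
Separable

Writing the state as a|00⟩ + b|01⟩ + c|10⟩ + d|11⟩, it is a product state iff ad − bc = 0.
Here (a, b, c, d) = (-0.1447, 0, 0.9895, 0): ad − bc = (-0.1447)(0) − (0)(0.9895) = 0, so the state is separable.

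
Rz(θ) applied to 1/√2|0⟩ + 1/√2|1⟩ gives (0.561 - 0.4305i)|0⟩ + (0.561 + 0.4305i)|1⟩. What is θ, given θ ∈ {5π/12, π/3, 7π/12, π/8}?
5π/12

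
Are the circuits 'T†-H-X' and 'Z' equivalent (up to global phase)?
No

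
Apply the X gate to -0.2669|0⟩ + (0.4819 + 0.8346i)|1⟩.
(0.4819 + 0.8346i)|0⟩ - 0.2669|1⟩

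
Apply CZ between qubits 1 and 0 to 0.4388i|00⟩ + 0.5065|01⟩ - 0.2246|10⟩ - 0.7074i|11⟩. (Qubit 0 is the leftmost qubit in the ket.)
0.4388i|00⟩ + 0.5065|01⟩ - 0.2246|10⟩ + 0.7074i|11⟩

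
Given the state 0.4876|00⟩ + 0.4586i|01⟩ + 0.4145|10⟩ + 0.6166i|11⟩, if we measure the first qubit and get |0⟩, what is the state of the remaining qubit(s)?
0.7284|0⟩ + 0.6851i|1⟩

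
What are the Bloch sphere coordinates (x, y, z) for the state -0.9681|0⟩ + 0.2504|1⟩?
(-0.4848, 0, 0.8745)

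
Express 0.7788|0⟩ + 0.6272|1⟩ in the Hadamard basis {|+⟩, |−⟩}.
0.9942|+⟩ + 0.1072|−⟩

With |ψ⟩ = α|0⟩ + β|1⟩, the Hadamard-basis coefficients are ⟨+|ψ⟩ = (α + β)/√2 and ⟨−|ψ⟩ = (α − β)/√2.
Here α = 0.7788, β = 0.6272: (α + β)/√2 = 0.9942, (α − β)/√2 = 0.1072.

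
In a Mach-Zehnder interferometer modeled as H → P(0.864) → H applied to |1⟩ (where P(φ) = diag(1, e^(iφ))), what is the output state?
(0.1753 - 0.3802i)|0⟩ + (0.8247 + 0.3802i)|1⟩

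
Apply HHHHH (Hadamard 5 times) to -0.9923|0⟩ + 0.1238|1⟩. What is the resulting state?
-0.6141|0⟩ - 0.7892|1⟩

H² = I, so H^5 = H: a single Hadamard. With (a, b) = (-0.9923, 0.1238), H gives ((a + b)/√2, (a − b)/√2) = (-0.6141, -0.7892).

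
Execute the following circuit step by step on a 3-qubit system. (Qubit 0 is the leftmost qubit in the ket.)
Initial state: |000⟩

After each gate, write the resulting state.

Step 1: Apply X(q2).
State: |001⟩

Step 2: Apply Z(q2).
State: -|001⟩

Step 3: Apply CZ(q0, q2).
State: -|001⟩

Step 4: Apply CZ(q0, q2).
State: -|001⟩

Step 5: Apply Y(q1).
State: -i|011⟩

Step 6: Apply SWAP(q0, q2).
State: -i|110⟩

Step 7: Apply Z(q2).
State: -i|110⟩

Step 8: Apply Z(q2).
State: -i|110⟩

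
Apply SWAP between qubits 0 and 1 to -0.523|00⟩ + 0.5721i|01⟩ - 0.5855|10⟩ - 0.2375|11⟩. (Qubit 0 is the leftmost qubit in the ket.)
-0.523|00⟩ - 0.5855|01⟩ + 0.5721i|10⟩ - 0.2375|11⟩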